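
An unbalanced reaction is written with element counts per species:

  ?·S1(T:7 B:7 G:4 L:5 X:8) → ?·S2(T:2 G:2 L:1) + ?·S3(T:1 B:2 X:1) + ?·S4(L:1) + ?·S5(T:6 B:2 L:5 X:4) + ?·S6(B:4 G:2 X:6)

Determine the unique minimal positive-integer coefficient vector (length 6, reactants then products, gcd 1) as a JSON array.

Coefficients: [4, 5, 6, 5, 2, 3]

T: 4·7 = 28 | 5·2+6·1+5·0+2·6+3·0 = 28
B: 4·7 = 28 | 5·0+6·2+5·0+2·2+3·4 = 28
G: 4·4 = 16 | 5·2+6·0+5·0+2·0+3·2 = 16
L: 4·5 = 20 | 5·1+6·0+5·1+2·5+3·0 = 20
X: 4·8 = 32 | 5·0+6·1+5·0+2·4+3·6 = 32
gcd(4,5,6,5,2,3) = 1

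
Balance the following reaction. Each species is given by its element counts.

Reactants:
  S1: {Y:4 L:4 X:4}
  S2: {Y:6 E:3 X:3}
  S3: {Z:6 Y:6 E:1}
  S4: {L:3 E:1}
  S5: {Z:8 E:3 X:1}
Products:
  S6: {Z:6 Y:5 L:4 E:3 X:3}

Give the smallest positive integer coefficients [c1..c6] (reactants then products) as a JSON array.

Coefficients: [3, 1, 2, 4, 3, 6]

Z: 3·0+1·0+2·6+4·0+3·8 = 36 | 6·6 = 36
Y: 3·4+1·6+2·6+4·0+3·0 = 30 | 6·5 = 30
L: 3·4+1·0+2·0+4·3+3·0 = 24 | 6·4 = 24
E: 3·0+1·3+2·1+4·1+3·3 = 18 | 6·3 = 18
X: 3·4+1·3+2·0+4·0+3·1 = 18 | 6·3 = 18
gcd(3,1,2,4,3,6) = 1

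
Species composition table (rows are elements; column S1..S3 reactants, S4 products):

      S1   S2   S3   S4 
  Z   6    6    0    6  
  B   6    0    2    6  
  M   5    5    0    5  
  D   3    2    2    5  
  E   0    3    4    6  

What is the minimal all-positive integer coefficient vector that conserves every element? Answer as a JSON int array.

Coefficients: [3, 2, 6, 5]

Z: 3·6+2·6+6·0 = 30 | 5·6 = 30
B: 3·6+2·0+6·2 = 30 | 5·6 = 30
M: 3·5+2·5+6·0 = 25 | 5·5 = 25
D: 3·3+2·2+6·2 = 25 | 5·5 = 25
E: 3·0+2·3+6·4 = 30 | 5·6 = 30
gcd(3,2,6,5) = 1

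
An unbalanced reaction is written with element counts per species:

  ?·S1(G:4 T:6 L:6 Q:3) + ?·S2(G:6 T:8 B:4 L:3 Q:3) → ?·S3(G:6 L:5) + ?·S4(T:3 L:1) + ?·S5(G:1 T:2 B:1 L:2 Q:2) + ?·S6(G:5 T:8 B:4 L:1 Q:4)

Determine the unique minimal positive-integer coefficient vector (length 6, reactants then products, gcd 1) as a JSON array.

Coefficients: [3, 5, 3, 6, 4, 4]

G: 3·4+5·6 = 42 | 3·6+6·0+4·1+4·5 = 42
T: 3·6+5·8 = 58 | 3·0+6·3+4·2+4·8 = 58
B: 3·0+5·4 = 20 | 3·0+6·0+4·1+4·4 = 20
L: 3·6+5·3 = 33 | 3·5+6·1+4·2+4·1 = 33
Q: 3·3+5·3 = 24 | 3·0+6·0+4·2+4·4 = 24
gcd(3,5,3,6,4,4) = 1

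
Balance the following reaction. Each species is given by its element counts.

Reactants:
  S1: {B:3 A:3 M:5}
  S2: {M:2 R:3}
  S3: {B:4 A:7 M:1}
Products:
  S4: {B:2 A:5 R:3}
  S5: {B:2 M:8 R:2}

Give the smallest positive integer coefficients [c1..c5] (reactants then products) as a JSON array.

Coefficients: [2, 6, 2, 4, 3]

B: 2·3+6·0+2·4 = 14 | 4·2+3·2 = 14
A: 2·3+6·0+2·7 = 20 | 4·5+3·0 = 20
M: 2·5+6·2+2·1 = 24 | 4·0+3·8 = 24
R: 2·0+6·3+2·0 = 18 | 4·3+3·2 = 18
gcd(2,6,2,4,3) = 1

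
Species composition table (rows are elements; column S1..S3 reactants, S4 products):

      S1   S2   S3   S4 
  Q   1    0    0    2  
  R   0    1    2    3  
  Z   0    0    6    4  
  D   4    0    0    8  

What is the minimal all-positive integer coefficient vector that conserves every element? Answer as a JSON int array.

Q: 6·1+5·0+2·0 = 6 | 3·2 = 6
R: 6·0+5·1+2·2 = 9 | 3·3 = 9
Z: 6·0+5·0+2·6 = 12 | 3·4 = 12
D: 6·4+5·0+2·0 = 24 | 3·8 = 24
gcd(6,5,2,3) = 1

Coefficients: [6, 5, 2, 3]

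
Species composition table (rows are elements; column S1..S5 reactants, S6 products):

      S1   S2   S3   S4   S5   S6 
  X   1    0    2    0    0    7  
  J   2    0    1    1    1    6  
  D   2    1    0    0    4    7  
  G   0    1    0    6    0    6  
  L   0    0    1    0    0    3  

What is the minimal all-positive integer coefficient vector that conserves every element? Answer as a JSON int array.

X: 2·1+6·0+6·2+1·0+1·0 = 14 | 2·7 = 14
J: 2·2+6·0+6·1+1·1+1·1 = 12 | 2·6 = 12
D: 2·2+6·1+6·0+1·0+1·4 = 14 | 2·7 = 14
G: 2·0+6·1+6·0+1·6+1·0 = 12 | 2·6 = 12
L: 2·0+6·0+6·1+1·0+1·0 = 6 | 2·3 = 6
gcd(2,6,6,1,1,2) = 1

Coefficients: [2, 6, 6, 1, 1, 2]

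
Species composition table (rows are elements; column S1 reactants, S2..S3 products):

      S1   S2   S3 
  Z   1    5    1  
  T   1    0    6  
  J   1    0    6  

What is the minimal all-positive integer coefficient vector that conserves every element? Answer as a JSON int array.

Z: 6·1 = 6 | 1·5+1·1 = 6
T: 6·1 = 6 | 1·0+1·6 = 6
J: 6·1 = 6 | 1·0+1·6 = 6
gcd(6,1,1) = 1

Coefficients: [6, 1, 1]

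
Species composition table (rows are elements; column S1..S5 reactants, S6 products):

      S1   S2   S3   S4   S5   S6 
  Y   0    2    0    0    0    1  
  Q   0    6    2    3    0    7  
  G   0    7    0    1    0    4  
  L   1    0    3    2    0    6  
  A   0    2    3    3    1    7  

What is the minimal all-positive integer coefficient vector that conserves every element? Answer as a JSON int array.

Coefficients: [5, 2, 5, 2, 3, 4]

Y: 5·0+2·2+5·0+2·0+3·0 = 4 | 4·1 = 4
Q: 5·0+2·6+5·2+2·3+3·0 = 28 | 4·7 = 28
G: 5·0+2·7+5·0+2·1+3·0 = 16 | 4·4 = 16
L: 5·1+2·0+5·3+2·2+3·0 = 24 | 4·6 = 24
A: 5·0+2·2+5·3+2·3+3·1 = 28 | 4·7 = 28
gcd(5,2,5,2,3,4) = 1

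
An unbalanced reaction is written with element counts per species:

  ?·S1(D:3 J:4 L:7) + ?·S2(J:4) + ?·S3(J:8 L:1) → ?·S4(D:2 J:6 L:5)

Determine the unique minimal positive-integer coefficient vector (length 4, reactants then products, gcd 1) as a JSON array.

Coefficients: [4, 1, 2, 6]

D: 4·3+1·0+2·0 = 12 | 6·2 = 12
J: 4·4+1·4+2·8 = 36 | 6·6 = 36
L: 4·7+1·0+2·1 = 30 | 6·5 = 30
gcd(4,1,2,6) = 1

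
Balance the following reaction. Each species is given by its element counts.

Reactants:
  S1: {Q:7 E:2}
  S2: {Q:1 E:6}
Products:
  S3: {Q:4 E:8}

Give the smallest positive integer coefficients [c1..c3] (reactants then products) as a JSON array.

Q: 2·7+6·1 = 20 | 5·4 = 20
E: 2·2+6·6 = 40 | 5·8 = 40
gcd(2,6,5) = 1

Coefficients: [2, 6, 5]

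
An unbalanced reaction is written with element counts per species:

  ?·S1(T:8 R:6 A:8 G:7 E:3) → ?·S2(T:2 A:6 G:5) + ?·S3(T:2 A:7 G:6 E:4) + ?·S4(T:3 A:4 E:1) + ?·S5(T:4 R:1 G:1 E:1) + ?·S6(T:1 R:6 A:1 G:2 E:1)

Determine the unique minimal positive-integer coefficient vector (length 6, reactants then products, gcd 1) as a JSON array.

Coefficients: [6, 4, 1, 3, 6, 5]

T: 6·8 = 48 | 4·2+1·2+3·3+6·4+5·1 = 48
R: 6·6 = 36 | 4·0+1·0+3·0+6·1+5·6 = 36
A: 6·8 = 48 | 4·6+1·7+3·4+6·0+5·1 = 48
G: 6·7 = 42 | 4·5+1·6+3·0+6·1+5·2 = 42
E: 6·3 = 18 | 4·0+1·4+3·1+6·1+5·1 = 18
gcd(6,4,1,3,6,5) = 1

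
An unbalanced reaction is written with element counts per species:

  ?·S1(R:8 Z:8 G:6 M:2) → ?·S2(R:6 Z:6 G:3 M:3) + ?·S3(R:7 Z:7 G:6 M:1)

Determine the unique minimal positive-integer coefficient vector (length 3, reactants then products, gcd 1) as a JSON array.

Coefficients: [5, 2, 4]

R: 5·8 = 40 | 2·6+4·7 = 40
Z: 5·8 = 40 | 2·6+4·7 = 40
G: 5·6 = 30 | 2·3+4·6 = 30
M: 5·2 = 10 | 2·3+4·1 = 10
gcd(5,2,4) = 1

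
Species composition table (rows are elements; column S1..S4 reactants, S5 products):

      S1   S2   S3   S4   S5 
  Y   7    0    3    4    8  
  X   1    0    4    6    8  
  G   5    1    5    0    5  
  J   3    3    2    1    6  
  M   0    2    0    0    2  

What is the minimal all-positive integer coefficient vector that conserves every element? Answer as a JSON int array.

Coefficients: [2, 5, 2, 5, 5]

Y: 2·7+5·0+2·3+5·4 = 40 | 5·8 = 40
X: 2·1+5·0+2·4+5·6 = 40 | 5·8 = 40
G: 2·5+5·1+2·5+5·0 = 25 | 5·5 = 25
J: 2·3+5·3+2·2+5·1 = 30 | 5·6 = 30
M: 2·0+5·2+2·0+5·0 = 10 | 5·2 = 10
gcd(2,5,2,5,5) = 1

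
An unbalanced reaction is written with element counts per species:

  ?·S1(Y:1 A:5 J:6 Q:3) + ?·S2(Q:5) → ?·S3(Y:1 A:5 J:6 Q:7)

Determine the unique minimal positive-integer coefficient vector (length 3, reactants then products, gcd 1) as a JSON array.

Coefficients: [5, 4, 5]

Y: 5·1+4·0 = 5 | 5·1 = 5
A: 5·5+4·0 = 25 | 5·5 = 25
J: 5·6+4·0 = 30 | 5·6 = 30
Q: 5·3+4·5 = 35 | 5·7 = 35
gcd(5,4,5) = 1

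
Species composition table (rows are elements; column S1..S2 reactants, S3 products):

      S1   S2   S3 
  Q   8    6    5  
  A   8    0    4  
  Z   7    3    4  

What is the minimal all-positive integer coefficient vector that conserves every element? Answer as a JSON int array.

Coefficients: [3, 1, 6]

Q: 3·8+1·6 = 30 | 6·5 = 30
A: 3·8+1·0 = 24 | 6·4 = 24
Z: 3·7+1·3 = 24 | 6·4 = 24
gcd(3,1,6) = 1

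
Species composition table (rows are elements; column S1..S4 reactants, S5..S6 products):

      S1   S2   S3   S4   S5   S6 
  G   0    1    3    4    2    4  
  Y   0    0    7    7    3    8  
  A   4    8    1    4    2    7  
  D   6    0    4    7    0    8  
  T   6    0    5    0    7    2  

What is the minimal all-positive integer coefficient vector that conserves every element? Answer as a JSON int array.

Coefficients: [1, 3, 5, 2, 3, 5]

G: 1·0+3·1+5·3+2·4 = 26 | 3·2+5·4 = 26
Y: 1·0+3·0+5·7+2·7 = 49 | 3·3+5·8 = 49
A: 1·4+3·8+5·1+2·4 = 41 | 3·2+5·7 = 41
D: 1·6+3·0+5·4+2·7 = 40 | 3·0+5·8 = 40
T: 1·6+3·0+5·5+2·0 = 31 | 3·7+5·2 = 31
gcd(1,3,5,2,3,5) = 1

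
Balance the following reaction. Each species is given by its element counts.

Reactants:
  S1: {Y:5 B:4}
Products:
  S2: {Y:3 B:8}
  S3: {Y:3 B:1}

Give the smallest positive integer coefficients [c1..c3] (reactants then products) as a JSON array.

Y: 3·5 = 15 | 1·3+4·3 = 15
B: 3·4 = 12 | 1·8+4·1 = 12
gcd(3,1,4) = 1

Coefficients: [3, 1, 4]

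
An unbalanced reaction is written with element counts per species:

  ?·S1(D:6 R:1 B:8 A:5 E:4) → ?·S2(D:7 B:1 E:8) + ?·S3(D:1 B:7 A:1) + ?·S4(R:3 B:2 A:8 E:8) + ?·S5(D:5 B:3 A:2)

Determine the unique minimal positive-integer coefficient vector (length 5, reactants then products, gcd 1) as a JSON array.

D: 6·6 = 36 | 1·7+4·1+2·0+5·5 = 36
R: 6·1 = 6 | 1·0+4·0+2·3+5·0 = 6
B: 6·8 = 48 | 1·1+4·7+2·2+5·3 = 48
A: 6·5 = 30 | 1·0+4·1+2·8+5·2 = 30
E: 6·4 = 24 | 1·8+4·0+2·8+5·0 = 24
gcd(6,1,4,2,5) = 1

Coefficients: [6, 1, 4, 2, 5]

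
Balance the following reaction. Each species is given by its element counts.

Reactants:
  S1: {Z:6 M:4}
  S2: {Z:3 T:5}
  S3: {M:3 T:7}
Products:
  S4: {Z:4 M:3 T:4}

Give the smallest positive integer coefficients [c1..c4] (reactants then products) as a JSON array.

Coefficients: [3, 2, 2, 6]

Z: 3·6+2·3+2·0 = 24 | 6·4 = 24
M: 3·4+2·0+2·3 = 18 | 6·3 = 18
T: 3·0+2·5+2·7 = 24 | 6·4 = 24
gcd(3,2,2,6) = 1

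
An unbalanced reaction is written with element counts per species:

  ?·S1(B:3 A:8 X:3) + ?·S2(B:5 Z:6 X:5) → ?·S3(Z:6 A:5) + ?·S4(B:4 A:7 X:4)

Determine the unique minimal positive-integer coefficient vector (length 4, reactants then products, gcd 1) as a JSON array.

Coefficients: [5, 1, 1, 5]

B: 5·3+1·5 = 20 | 1·0+5·4 = 20
Z: 5·0+1·6 = 6 | 1·6+5·0 = 6
A: 5·8+1·0 = 40 | 1·5+5·7 = 40
X: 5·3+1·5 = 20 | 1·0+5·4 = 20
gcd(5,1,1,5) = 1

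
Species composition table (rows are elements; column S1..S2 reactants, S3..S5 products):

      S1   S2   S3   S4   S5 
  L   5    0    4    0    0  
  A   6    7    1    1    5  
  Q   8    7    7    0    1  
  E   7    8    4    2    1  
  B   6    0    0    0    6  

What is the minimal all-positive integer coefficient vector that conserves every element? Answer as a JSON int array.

L: 4·5+1·0 = 20 | 5·4+6·0+4·0 = 20
A: 4·6+1·7 = 31 | 5·1+6·1+4·5 = 31
Q: 4·8+1·7 = 39 | 5·7+6·0+4·1 = 39
E: 4·7+1·8 = 36 | 5·4+6·2+4·1 = 36
B: 4·6+1·0 = 24 | 5·0+6·0+4·6 = 24
gcd(4,1,5,6,4) = 1

Coefficients: [4, 1, 5, 6, 4]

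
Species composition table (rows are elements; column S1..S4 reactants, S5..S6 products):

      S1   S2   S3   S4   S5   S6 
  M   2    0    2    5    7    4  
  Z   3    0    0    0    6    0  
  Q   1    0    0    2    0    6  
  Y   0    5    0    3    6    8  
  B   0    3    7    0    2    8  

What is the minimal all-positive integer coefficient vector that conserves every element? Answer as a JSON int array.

M: 6·2+5·0+1·2+3·5 = 29 | 3·7+2·4 = 29
Z: 6·3+5·0+1·0+3·0 = 18 | 3·6+2·0 = 18
Q: 6·1+5·0+1·0+3·2 = 12 | 3·0+2·6 = 12
Y: 6·0+5·5+1·0+3·3 = 34 | 3·6+2·8 = 34
B: 6·0+5·3+1·7+3·0 = 22 | 3·2+2·8 = 22
gcd(6,5,1,3,3,2) = 1

Coefficients: [6, 5, 1, 3, 3, 2]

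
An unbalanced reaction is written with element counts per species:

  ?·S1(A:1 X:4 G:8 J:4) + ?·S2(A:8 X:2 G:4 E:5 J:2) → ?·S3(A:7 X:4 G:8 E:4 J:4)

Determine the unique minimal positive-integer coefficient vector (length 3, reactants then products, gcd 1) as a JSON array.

Coefficients: [3, 4, 5]

A: 3·1+4·8 = 35 | 5·7 = 35
X: 3·4+4·2 = 20 | 5·4 = 20
G: 3·8+4·4 = 40 | 5·8 = 40
E: 3·0+4·5 = 20 | 5·4 = 20
J: 3·4+4·2 = 20 | 5·4 = 20
gcd(3,4,5) = 1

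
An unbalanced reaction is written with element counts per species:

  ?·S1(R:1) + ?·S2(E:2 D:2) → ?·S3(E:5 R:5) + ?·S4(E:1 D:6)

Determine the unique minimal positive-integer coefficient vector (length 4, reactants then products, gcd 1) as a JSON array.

Coefficients: [5, 3, 1, 1]

E: 5·0+3·2 = 6 | 1·5+1·1 = 6
R: 5·1+3·0 = 5 | 1·5+1·0 = 5
D: 5·0+3·2 = 6 | 1·0+1·6 = 6
gcd(5,3,1,1) = 1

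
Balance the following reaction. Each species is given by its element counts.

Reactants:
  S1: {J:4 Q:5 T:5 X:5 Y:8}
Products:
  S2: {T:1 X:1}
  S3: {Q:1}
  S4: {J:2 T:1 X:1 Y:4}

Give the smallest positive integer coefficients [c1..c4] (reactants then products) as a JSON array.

Coefficients: [1, 3, 5, 2]

J: 1·4 = 4 | 3·0+5·0+2·2 = 4
Q: 1·5 = 5 | 3·0+5·1+2·0 = 5
T: 1·5 = 5 | 3·1+5·0+2·1 = 5
X: 1·5 = 5 | 3·1+5·0+2·1 = 5
Y: 1·8 = 8 | 3·0+5·0+2·4 = 8
gcd(1,3,5,2) = 1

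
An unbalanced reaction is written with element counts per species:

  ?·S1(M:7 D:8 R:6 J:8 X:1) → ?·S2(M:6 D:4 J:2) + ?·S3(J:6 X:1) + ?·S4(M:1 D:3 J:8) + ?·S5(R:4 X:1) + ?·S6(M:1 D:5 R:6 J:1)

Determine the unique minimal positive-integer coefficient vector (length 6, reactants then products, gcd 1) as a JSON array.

M: 4·7 = 28 | 4·6+1·0+2·1+3·0+2·1 = 28
D: 4·8 = 32 | 4·4+1·0+2·3+3·0+2·5 = 32
R: 4·6 = 24 | 4·0+1·0+2·0+3·4+2·6 = 24
J: 4·8 = 32 | 4·2+1·6+2·8+3·0+2·1 = 32
X: 4·1 = 4 | 4·0+1·1+2·0+3·1+2·0 = 4
gcd(4,4,1,2,3,2) = 1

Coefficients: [4, 4, 1, 2, 3, 2]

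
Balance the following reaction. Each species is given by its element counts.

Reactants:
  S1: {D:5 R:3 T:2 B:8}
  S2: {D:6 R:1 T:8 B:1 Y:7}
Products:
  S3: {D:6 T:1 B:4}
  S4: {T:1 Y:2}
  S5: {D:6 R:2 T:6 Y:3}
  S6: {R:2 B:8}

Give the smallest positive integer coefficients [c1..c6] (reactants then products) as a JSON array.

Coefficients: [6, 4, 3, 5, 6, 5]

D: 6·5+4·6 = 54 | 3·6+5·0+6·6+5·0 = 54
R: 6·3+4·1 = 22 | 3·0+5·0+6·2+5·2 = 22
T: 6·2+4·8 = 44 | 3·1+5·1+6·6+5·0 = 44
B: 6·8+4·1 = 52 | 3·4+5·0+6·0+5·8 = 52
Y: 6·0+4·7 = 28 | 3·0+5·2+6·3+5·0 = 28
gcd(6,4,3,5,6,5) = 1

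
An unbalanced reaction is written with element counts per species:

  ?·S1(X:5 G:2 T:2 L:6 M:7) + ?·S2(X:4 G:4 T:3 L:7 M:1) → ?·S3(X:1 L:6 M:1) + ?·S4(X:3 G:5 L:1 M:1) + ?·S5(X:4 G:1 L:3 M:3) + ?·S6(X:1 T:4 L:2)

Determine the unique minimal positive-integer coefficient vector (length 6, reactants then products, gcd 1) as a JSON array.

Coefficients: [1, 6, 5, 5, 1, 5]

X: 1·5+6·4 = 29 | 5·1+5·3+1·4+5·1 = 29
G: 1·2+6·4 = 26 | 5·0+5·5+1·1+5·0 = 26
T: 1·2+6·3 = 20 | 5·0+5·0+1·0+5·4 = 20
L: 1·6+6·7 = 48 | 5·6+5·1+1·3+5·2 = 48
M: 1·7+6·1 = 13 | 5·1+5·1+1·3+5·0 = 13
gcd(1,6,5,5,1,5) = 1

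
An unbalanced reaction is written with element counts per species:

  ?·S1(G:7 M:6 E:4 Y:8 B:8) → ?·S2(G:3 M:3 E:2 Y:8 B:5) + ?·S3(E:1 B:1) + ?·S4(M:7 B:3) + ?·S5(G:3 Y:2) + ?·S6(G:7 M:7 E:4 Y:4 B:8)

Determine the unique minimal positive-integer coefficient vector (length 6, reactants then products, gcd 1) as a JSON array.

G: 5·7 = 35 | 3·3+6·0+1·0+4·3+2·7 = 35
M: 5·6 = 30 | 3·3+6·0+1·7+4·0+2·7 = 30
E: 5·4 = 20 | 3·2+6·1+1·0+4·0+2·4 = 20
Y: 5·8 = 40 | 3·8+6·0+1·0+4·2+2·4 = 40
B: 5·8 = 40 | 3·5+6·1+1·3+4·0+2·8 = 40
gcd(5,3,6,1,4,2) = 1

Coefficients: [5, 3, 6, 1, 4, 2]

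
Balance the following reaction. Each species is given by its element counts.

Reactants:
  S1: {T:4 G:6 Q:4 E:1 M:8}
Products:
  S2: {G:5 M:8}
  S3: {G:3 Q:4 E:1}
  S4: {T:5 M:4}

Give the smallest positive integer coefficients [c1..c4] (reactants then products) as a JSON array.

T: 5·4 = 20 | 3·0+5·0+4·5 = 20
G: 5·6 = 30 | 3·5+5·3+4·0 = 30
Q: 5·4 = 20 | 3·0+5·4+4·0 = 20
E: 5·1 = 5 | 3·0+5·1+4·0 = 5
M: 5·8 = 40 | 3·8+5·0+4·4 = 40
gcd(5,3,5,4) = 1

Coefficients: [5, 3, 5, 4]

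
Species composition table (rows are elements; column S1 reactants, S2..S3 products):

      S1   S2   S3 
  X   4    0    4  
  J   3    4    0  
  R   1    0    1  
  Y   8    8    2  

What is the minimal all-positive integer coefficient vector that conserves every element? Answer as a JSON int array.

X: 4·4 = 16 | 3·0+4·4 = 16
J: 4·3 = 12 | 3·4+4·0 = 12
R: 4·1 = 4 | 3·0+4·1 = 4
Y: 4·8 = 32 | 3·8+4·2 = 32
gcd(4,3,4) = 1

Coefficients: [4, 3, 4]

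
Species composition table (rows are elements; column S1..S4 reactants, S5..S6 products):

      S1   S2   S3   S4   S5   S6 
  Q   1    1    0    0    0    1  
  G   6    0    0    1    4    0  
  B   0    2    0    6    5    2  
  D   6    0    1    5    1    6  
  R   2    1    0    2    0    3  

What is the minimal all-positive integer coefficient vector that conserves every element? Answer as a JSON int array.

Q: 2·1+3·1+2·0+4·0 = 5 | 4·0+5·1 = 5
G: 2·6+3·0+2·0+4·1 = 16 | 4·4+5·0 = 16
B: 2·0+3·2+2·0+4·6 = 30 | 4·5+5·2 = 30
D: 2·6+3·0+2·1+4·5 = 34 | 4·1+5·6 = 34
R: 2·2+3·1+2·0+4·2 = 15 | 4·0+5·3 = 15
gcd(2,3,2,4,4,5) = 1

Coefficients: [2, 3, 2, 4, 4, 5]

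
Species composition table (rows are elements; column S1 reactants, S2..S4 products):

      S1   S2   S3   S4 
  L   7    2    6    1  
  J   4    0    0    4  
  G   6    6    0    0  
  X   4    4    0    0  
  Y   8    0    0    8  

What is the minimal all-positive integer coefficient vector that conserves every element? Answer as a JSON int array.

Coefficients: [3, 3, 2, 3]

L: 3·7 = 21 | 3·2+2·6+3·1 = 21
J: 3·4 = 12 | 3·0+2·0+3·4 = 12
G: 3·6 = 18 | 3·6+2·0+3·0 = 18
X: 3·4 = 12 | 3·4+2·0+3·0 = 12
Y: 3·8 = 24 | 3·0+2·0+3·8 = 24
gcd(3,3,2,3) = 1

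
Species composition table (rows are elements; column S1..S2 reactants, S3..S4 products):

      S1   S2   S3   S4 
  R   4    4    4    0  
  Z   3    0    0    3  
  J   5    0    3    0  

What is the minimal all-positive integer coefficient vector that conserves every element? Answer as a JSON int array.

Coefficients: [3, 2, 5, 3]

R: 3·4+2·4 = 20 | 5·4+3·0 = 20
Z: 3·3+2·0 = 9 | 5·0+3·3 = 9
J: 3·5+2·0 = 15 | 5·3+3·0 = 15
gcd(3,2,5,3) = 1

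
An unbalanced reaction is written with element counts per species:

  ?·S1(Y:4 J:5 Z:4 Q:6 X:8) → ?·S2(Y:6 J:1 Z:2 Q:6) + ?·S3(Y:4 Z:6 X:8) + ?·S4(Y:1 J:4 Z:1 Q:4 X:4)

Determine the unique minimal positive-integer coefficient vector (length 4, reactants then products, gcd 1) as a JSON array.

Y: 5·4 = 20 | 1·6+2·4+6·1 = 20
J: 5·5 = 25 | 1·1+2·0+6·4 = 25
Z: 5·4 = 20 | 1·2+2·6+6·1 = 20
Q: 5·6 = 30 | 1·6+2·0+6·4 = 30
X: 5·8 = 40 | 1·0+2·8+6·4 = 40
gcd(5,1,2,6) = 1

Coefficients: [5, 1, 2, 6]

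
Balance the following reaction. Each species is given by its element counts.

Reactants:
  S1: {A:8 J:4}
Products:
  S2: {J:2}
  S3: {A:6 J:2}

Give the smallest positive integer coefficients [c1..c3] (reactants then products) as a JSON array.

A: 3·8 = 24 | 2·0+4·6 = 24
J: 3·4 = 12 | 2·2+4·2 = 12
gcd(3,2,4) = 1

Coefficients: [3, 2, 4]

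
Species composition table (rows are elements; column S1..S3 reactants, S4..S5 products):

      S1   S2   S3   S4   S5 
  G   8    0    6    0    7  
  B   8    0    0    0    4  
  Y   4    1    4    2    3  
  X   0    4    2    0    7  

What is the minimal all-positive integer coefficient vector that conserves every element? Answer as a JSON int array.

Coefficients: [2, 6, 2, 5, 4]

G: 2·8+6·0+2·6 = 28 | 5·0+4·7 = 28
B: 2·8+6·0+2·0 = 16 | 5·0+4·4 = 16
Y: 2·4+6·1+2·4 = 22 | 5·2+4·3 = 22
X: 2·0+6·4+2·2 = 28 | 5·0+4·7 = 28
gcd(2,6,2,5,4) = 1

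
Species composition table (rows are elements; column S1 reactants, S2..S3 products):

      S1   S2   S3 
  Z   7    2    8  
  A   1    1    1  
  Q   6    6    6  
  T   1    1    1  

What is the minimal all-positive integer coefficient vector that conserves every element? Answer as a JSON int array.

Coefficients: [6, 1, 5]

Z: 6·7 = 42 | 1·2+5·8 = 42
A: 6·1 = 6 | 1·1+5·1 = 6
Q: 6·6 = 36 | 1·6+5·6 = 36
T: 6·1 = 6 | 1·1+5·1 = 6
gcd(6,1,5) = 1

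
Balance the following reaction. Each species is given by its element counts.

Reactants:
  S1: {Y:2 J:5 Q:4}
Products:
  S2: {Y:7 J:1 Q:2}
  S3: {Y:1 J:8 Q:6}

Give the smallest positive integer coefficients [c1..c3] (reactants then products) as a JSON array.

Y: 5·2 = 10 | 1·7+3·1 = 10
J: 5·5 = 25 | 1·1+3·8 = 25
Q: 5·4 = 20 | 1·2+3·6 = 20
gcd(5,1,3) = 1

Coefficients: [5, 1, 3]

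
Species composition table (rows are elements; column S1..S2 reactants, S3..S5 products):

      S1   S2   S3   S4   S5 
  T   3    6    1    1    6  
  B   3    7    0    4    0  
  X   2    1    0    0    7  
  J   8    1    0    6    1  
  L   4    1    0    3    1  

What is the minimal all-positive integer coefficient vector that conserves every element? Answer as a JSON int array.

Coefficients: [3, 1, 5, 4, 1]

T: 3·3+1·6 = 15 | 5·1+4·1+1·6 = 15
B: 3·3+1·7 = 16 | 5·0+4·4+1·0 = 16
X: 3·2+1·1 = 7 | 5·0+4·0+1·7 = 7
J: 3·8+1·1 = 25 | 5·0+4·6+1·1 = 25
L: 3·4+1·1 = 13 | 5·0+4·3+1·1 = 13
gcd(3,1,5,4,1) = 1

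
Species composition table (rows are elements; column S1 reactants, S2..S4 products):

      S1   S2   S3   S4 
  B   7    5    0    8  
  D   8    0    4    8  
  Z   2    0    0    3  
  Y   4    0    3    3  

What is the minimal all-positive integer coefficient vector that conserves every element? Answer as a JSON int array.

B: 3·7 = 21 | 1·5+2·0+2·8 = 21
D: 3·8 = 24 | 1·0+2·4+2·8 = 24
Z: 3·2 = 6 | 1·0+2·0+2·3 = 6
Y: 3·4 = 12 | 1·0+2·3+2·3 = 12
gcd(3,1,2,2) = 1

Coefficients: [3, 1, 2, 2]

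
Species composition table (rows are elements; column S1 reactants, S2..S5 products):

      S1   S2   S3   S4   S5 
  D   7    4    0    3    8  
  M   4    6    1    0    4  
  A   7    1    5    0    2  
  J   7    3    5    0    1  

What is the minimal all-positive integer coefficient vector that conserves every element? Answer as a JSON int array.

Coefficients: [5, 1, 6, 5, 2]

D: 5·7 = 35 | 1·4+6·0+5·3+2·8 = 35
M: 5·4 = 20 | 1·6+6·1+5·0+2·4 = 20
A: 5·7 = 35 | 1·1+6·5+5·0+2·2 = 35
J: 5·7 = 35 | 1·3+6·5+5·0+2·1 = 35
gcd(5,1,6,5,2) = 1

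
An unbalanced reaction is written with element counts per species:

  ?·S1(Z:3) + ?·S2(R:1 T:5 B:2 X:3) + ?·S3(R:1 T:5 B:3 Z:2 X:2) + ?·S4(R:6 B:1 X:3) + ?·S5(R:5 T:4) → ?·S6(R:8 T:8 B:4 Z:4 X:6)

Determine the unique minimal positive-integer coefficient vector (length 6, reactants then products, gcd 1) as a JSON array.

Coefficients: [6, 5, 3, 5, 2, 6]

R: 6·0+5·1+3·1+5·6+2·5 = 48 | 6·8 = 48
T: 6·0+5·5+3·5+5·0+2·4 = 48 | 6·8 = 48
B: 6·0+5·2+3·3+5·1+2·0 = 24 | 6·4 = 24
Z: 6·3+5·0+3·2+5·0+2·0 = 24 | 6·4 = 24
X: 6·0+5·3+3·2+5·3+2·0 = 36 | 6·6 = 36
gcd(6,5,3,5,2,6) = 1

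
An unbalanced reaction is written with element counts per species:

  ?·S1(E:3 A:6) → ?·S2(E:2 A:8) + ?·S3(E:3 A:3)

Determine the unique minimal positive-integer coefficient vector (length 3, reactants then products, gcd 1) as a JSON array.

E: 6·3 = 18 | 3·2+4·3 = 18
A: 6·6 = 36 | 3·8+4·3 = 36
gcd(6,3,4) = 1

Coefficients: [6, 3, 4]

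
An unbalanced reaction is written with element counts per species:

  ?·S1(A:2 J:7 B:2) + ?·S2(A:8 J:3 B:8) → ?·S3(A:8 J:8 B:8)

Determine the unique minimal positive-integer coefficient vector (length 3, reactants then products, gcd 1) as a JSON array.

A: 4·2+4·8 = 40 | 5·8 = 40
J: 4·7+4·3 = 40 | 5·8 = 40
B: 4·2+4·8 = 40 | 5·8 = 40
gcd(4,4,5) = 1

Coefficients: [4, 4, 5]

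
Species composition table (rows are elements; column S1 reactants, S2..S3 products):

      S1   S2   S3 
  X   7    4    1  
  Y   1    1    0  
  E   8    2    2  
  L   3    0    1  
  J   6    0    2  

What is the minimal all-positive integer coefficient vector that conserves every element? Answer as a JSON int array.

X: 1·7 = 7 | 1·4+3·1 = 7
Y: 1·1 = 1 | 1·1+3·0 = 1
E: 1·8 = 8 | 1·2+3·2 = 8
L: 1·3 = 3 | 1·0+3·1 = 3
J: 1·6 = 6 | 1·0+3·2 = 6
gcd(1,1,3) = 1

Coefficients: [1, 1, 3]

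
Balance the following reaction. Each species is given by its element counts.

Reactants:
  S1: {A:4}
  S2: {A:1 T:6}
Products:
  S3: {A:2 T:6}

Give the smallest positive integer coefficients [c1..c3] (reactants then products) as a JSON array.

A: 1·4+4·1 = 8 | 4·2 = 8
T: 1·0+4·6 = 24 | 4·6 = 24
gcd(1,4,4) = 1

Coefficients: [1, 4, 4]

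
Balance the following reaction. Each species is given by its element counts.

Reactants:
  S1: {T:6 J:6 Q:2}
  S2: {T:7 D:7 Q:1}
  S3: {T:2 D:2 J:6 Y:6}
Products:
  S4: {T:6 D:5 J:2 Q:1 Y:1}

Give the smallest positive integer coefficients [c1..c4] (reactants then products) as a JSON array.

Coefficients: [1, 4, 1, 6]

T: 1·6+4·7+1·2 = 36 | 6·6 = 36
D: 1·0+4·7+1·2 = 30 | 6·5 = 30
J: 1·6+4·0+1·6 = 12 | 6·2 = 12
Q: 1·2+4·1+1·0 = 6 | 6·1 = 6
Y: 1·0+4·0+1·6 = 6 | 6·1 = 6
gcd(1,4,1,6) = 1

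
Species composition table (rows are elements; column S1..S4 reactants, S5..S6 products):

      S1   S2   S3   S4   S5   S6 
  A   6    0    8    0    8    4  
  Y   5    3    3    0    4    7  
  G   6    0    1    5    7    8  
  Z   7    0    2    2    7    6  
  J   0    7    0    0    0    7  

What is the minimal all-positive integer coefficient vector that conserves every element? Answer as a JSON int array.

A: 6·6+5·0+2·8+6·0 = 52 | 4·8+5·4 = 52
Y: 6·5+5·3+2·3+6·0 = 51 | 4·4+5·7 = 51
G: 6·6+5·0+2·1+6·5 = 68 | 4·7+5·8 = 68
Z: 6·7+5·0+2·2+6·2 = 58 | 4·7+5·6 = 58
J: 6·0+5·7+2·0+6·0 = 35 | 4·0+5·7 = 35
gcd(6,5,2,6,4,5) = 1

Coefficients: [6, 5, 2, 6, 4, 5]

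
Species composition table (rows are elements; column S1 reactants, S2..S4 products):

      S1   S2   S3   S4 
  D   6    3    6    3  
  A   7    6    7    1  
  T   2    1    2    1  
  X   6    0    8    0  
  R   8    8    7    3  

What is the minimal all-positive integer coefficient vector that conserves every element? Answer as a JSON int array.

D: 4·6 = 24 | 1·3+3·6+1·3 = 24
A: 4·7 = 28 | 1·6+3·7+1·1 = 28
T: 4·2 = 8 | 1·1+3·2+1·1 = 8
X: 4·6 = 24 | 1·0+3·8+1·0 = 24
R: 4·8 = 32 | 1·8+3·7+1·3 = 32
gcd(4,1,3,1) = 1

Coefficients: [4, 1, 3, 1]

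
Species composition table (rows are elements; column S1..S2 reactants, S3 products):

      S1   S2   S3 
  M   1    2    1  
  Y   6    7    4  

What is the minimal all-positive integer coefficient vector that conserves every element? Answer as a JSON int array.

Coefficients: [1, 2, 5]

M: 1·1+2·2 = 5 | 5·1 = 5
Y: 1·6+2·7 = 20 | 5·4 = 20
gcd(1,2,5) = 1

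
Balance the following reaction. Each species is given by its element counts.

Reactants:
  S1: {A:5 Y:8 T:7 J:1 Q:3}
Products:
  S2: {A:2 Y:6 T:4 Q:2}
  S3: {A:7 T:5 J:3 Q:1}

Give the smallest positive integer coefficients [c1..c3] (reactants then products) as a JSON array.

A: 3·5 = 15 | 4·2+1·7 = 15
Y: 3·8 = 24 | 4·6+1·0 = 24
T: 3·7 = 21 | 4·4+1·5 = 21
J: 3·1 = 3 | 4·0+1·3 = 3
Q: 3·3 = 9 | 4·2+1·1 = 9
gcd(3,4,1) = 1

Coefficients: [3, 4, 1]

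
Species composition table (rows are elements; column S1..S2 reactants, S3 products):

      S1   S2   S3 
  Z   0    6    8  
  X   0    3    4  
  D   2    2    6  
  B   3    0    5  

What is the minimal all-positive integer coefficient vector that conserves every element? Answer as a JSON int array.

Z: 5·0+4·6 = 24 | 3·8 = 24
X: 5·0+4·3 = 12 | 3·4 = 12
D: 5·2+4·2 = 18 | 3·6 = 18
B: 5·3+4·0 = 15 | 3·5 = 15
gcd(5,4,3) = 1

Coefficients: [5, 4, 3]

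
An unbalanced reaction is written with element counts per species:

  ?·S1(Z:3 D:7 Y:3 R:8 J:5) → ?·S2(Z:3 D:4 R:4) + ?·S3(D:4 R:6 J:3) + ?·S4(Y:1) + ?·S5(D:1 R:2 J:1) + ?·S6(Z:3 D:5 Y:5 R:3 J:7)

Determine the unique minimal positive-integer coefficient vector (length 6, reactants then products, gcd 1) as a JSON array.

Coefficients: [5, 3, 2, 5, 5, 2]

Z: 5·3 = 15 | 3·3+2·0+5·0+5·0+2·3 = 15
D: 5·7 = 35 | 3·4+2·4+5·0+5·1+2·5 = 35
Y: 5·3 = 15 | 3·0+2·0+5·1+5·0+2·5 = 15
R: 5·8 = 40 | 3·4+2·6+5·0+5·2+2·3 = 40
J: 5·5 = 25 | 3·0+2·3+5·0+5·1+2·7 = 25
gcd(5,3,2,5,5,2) = 1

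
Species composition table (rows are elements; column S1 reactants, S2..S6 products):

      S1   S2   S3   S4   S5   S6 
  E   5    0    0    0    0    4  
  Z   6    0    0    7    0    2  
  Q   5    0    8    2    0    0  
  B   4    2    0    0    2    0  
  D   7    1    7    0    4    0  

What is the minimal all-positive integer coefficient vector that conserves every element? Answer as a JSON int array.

Coefficients: [4, 6, 2, 2, 2, 5]

E: 4·5 = 20 | 6·0+2·0+2·0+2·0+5·4 = 20
Z: 4·6 = 24 | 6·0+2·0+2·7+2·0+5·2 = 24
Q: 4·5 = 20 | 6·0+2·8+2·2+2·0+5·0 = 20
B: 4·4 = 16 | 6·2+2·0+2·0+2·2+5·0 = 16
D: 4·7 = 28 | 6·1+2·7+2·0+2·4+5·0 = 28
gcd(4,6,2,2,2,5) = 1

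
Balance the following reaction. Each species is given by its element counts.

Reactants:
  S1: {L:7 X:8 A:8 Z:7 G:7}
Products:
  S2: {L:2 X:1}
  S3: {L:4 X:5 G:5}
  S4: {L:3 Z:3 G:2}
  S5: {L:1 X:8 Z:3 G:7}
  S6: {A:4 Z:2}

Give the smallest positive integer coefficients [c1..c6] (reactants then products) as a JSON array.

Coefficients: [2, 3, 1, 1, 1, 4]

L: 2·7 = 14 | 3·2+1·4+1·3+1·1+4·0 = 14
X: 2·8 = 16 | 3·1+1·5+1·0+1·8+4·0 = 16
A: 2·8 = 16 | 3·0+1·0+1·0+1·0+4·4 = 16
Z: 2·7 = 14 | 3·0+1·0+1·3+1·3+4·2 = 14
G: 2·7 = 14 | 3·0+1·5+1·2+1·7+4·0 = 14
gcd(2,3,1,1,1,4) = 1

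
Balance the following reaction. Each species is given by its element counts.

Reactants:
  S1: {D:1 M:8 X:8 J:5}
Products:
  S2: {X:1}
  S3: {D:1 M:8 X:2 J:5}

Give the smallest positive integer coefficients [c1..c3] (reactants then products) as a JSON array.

D: 1·1 = 1 | 6·0+1·1 = 1
M: 1·8 = 8 | 6·0+1·8 = 8
X: 1·8 = 8 | 6·1+1·2 = 8
J: 1·5 = 5 | 6·0+1·5 = 5
gcd(1,6,1) = 1

Coefficients: [1, 6, 1]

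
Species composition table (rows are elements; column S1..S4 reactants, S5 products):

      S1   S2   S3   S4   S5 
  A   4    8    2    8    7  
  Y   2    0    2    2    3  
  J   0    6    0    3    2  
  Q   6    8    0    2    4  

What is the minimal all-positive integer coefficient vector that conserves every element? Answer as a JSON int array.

Coefficients: [2, 1, 5, 2, 6]

A: 2·4+1·8+5·2+2·8 = 42 | 6·7 = 42
Y: 2·2+1·0+5·2+2·2 = 18 | 6·3 = 18
J: 2·0+1·6+5·0+2·3 = 12 | 6·2 = 12
Q: 2·6+1·8+5·0+2·2 = 24 | 6·4 = 24
gcd(2,1,5,2,6) = 1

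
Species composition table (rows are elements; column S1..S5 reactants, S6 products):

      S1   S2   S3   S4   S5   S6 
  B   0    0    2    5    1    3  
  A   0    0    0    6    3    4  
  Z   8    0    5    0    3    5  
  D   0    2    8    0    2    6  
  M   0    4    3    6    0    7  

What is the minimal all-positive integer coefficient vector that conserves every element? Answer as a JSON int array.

Coefficients: [1, 6, 2, 2, 4, 6]

B: 1·0+6·0+2·2+2·5+4·1 = 18 | 6·3 = 18
A: 1·0+6·0+2·0+2·6+4·3 = 24 | 6·4 = 24
Z: 1·8+6·0+2·5+2·0+4·3 = 30 | 6·5 = 30
D: 1·0+6·2+2·8+2·0+4·2 = 36 | 6·6 = 36
M: 1·0+6·4+2·3+2·6+4·0 = 42 | 6·7 = 42
gcd(1,6,2,2,4,6) = 1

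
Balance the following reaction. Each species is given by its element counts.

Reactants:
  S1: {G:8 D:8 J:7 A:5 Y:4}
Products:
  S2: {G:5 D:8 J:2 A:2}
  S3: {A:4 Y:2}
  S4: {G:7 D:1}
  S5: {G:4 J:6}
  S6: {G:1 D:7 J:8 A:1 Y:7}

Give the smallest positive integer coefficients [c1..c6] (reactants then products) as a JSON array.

Coefficients: [6, 4, 5, 2, 3, 2]

G: 6·8 = 48 | 4·5+5·0+2·7+3·4+2·1 = 48
D: 6·8 = 48 | 4·8+5·0+2·1+3·0+2·7 = 48
J: 6·7 = 42 | 4·2+5·0+2·0+3·6+2·8 = 42
A: 6·5 = 30 | 4·2+5·4+2·0+3·0+2·1 = 30
Y: 6·4 = 24 | 4·0+5·2+2·0+3·0+2·7 = 24
gcd(6,4,5,2,3,2) = 1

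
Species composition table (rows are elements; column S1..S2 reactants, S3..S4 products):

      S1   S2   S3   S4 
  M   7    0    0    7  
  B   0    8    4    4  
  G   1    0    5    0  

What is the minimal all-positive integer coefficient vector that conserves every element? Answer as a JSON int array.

M: 5·7+3·0 = 35 | 1·0+5·7 = 35
B: 5·0+3·8 = 24 | 1·4+5·4 = 24
G: 5·1+3·0 = 5 | 1·5+5·0 = 5
gcd(5,3,1,5) = 1

Coefficients: [5, 3, 1, 5]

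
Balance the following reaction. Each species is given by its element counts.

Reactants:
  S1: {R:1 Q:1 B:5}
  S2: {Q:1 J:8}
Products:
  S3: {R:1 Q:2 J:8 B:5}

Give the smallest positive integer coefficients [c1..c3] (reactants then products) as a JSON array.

R: 1·1+1·0 = 1 | 1·1 = 1
Q: 1·1+1·1 = 2 | 1·2 = 2
J: 1·0+1·8 = 8 | 1·8 = 8
B: 1·5+1·0 = 5 | 1·5 = 5
gcd(1,1,1) = 1

Coefficients: [1, 1, 1]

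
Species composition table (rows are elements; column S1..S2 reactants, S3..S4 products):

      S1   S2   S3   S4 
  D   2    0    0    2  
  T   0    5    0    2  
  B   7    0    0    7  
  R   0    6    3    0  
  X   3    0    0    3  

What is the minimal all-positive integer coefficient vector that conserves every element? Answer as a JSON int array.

D: 5·2+2·0 = 10 | 4·0+5·2 = 10
T: 5·0+2·5 = 10 | 4·0+5·2 = 10
B: 5·7+2·0 = 35 | 4·0+5·7 = 35
R: 5·0+2·6 = 12 | 4·3+5·0 = 12
X: 5·3+2·0 = 15 | 4·0+5·3 = 15
gcd(5,2,4,5) = 1

Coefficients: [5, 2, 4, 5]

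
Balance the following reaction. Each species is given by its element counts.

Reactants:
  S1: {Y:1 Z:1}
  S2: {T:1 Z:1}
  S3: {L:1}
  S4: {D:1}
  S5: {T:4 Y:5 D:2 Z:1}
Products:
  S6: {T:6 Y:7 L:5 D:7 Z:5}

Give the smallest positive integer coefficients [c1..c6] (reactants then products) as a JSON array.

T: 2·0+2·1+5·0+5·0+1·4 = 6 | 1·6 = 6
Y: 2·1+2·0+5·0+5·0+1·5 = 7 | 1·7 = 7
L: 2·0+2·0+5·1+5·0+1·0 = 5 | 1·5 = 5
D: 2·0+2·0+5·0+5·1+1·2 = 7 | 1·7 = 7
Z: 2·1+2·1+5·0+5·0+1·1 = 5 | 1·5 = 5
gcd(2,2,5,5,1,1) = 1

Coefficients: [2, 2, 5, 5, 1, 1]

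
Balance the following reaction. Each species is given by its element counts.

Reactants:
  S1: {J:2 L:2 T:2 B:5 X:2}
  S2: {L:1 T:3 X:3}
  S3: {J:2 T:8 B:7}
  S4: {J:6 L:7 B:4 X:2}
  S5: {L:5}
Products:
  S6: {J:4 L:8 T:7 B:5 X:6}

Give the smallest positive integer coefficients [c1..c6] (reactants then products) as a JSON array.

J: 1·2+6·0+1·2+2·6+2·0 = 16 | 4·4 = 16
L: 1·2+6·1+1·0+2·7+2·5 = 32 | 4·8 = 32
T: 1·2+6·3+1·8+2·0+2·0 = 28 | 4·7 = 28
B: 1·5+6·0+1·7+2·4+2·0 = 20 | 4·5 = 20
X: 1·2+6·3+1·0+2·2+2·0 = 24 | 4·6 = 24
gcd(1,6,1,2,2,4) = 1

Coefficients: [1, 6, 1, 2, 2, 4]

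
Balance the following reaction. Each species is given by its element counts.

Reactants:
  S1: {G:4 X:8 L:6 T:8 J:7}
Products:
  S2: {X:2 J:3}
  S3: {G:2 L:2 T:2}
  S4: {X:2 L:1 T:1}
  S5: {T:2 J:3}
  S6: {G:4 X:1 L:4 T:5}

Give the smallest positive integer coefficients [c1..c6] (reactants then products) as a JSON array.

Coefficients: [3, 5, 2, 6, 2, 2]

G: 3·4 = 12 | 5·0+2·2+6·0+2·0+2·4 = 12
X: 3·8 = 24 | 5·2+2·0+6·2+2·0+2·1 = 24
L: 3·6 = 18 | 5·0+2·2+6·1+2·0+2·4 = 18
T: 3·8 = 24 | 5·0+2·2+6·1+2·2+2·5 = 24
J: 3·7 = 21 | 5·3+2·0+6·0+2·3+2·0 = 21
gcd(3,5,2,6,2,2) = 1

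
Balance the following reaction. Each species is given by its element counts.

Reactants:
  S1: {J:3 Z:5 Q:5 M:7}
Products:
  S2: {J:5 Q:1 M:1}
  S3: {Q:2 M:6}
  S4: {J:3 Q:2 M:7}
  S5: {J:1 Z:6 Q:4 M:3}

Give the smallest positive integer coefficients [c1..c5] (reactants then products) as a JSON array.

J: 6·3 = 18 | 2·5+3·0+1·3+5·1 = 18
Z: 6·5 = 30 | 2·0+3·0+1·0+5·6 = 30
Q: 6·5 = 30 | 2·1+3·2+1·2+5·4 = 30
M: 6·7 = 42 | 2·1+3·6+1·7+5·3 = 42
gcd(6,2,3,1,5) = 1

Coefficients: [6, 2, 3, 1, 5]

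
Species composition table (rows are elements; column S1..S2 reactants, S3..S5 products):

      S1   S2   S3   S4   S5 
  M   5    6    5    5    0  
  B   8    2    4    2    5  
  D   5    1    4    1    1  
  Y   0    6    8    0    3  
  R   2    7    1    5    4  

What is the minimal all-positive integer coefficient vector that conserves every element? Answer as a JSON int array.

M: 3·5+5·6 = 45 | 3·5+6·5+2·0 = 45
B: 3·8+5·2 = 34 | 3·4+6·2+2·5 = 34
D: 3·5+5·1 = 20 | 3·4+6·1+2·1 = 20
Y: 3·0+5·6 = 30 | 3·8+6·0+2·3 = 30
R: 3·2+5·7 = 41 | 3·1+6·5+2·4 = 41
gcd(3,5,3,6,2) = 1

Coefficients: [3, 5, 3, 6, 2]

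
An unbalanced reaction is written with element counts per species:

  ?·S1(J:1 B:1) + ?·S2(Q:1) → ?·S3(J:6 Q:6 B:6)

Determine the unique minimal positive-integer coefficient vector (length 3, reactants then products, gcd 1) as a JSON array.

J: 6·1+6·0 = 6 | 1·6 = 6
Q: 6·0+6·1 = 6 | 1·6 = 6
B: 6·1+6·0 = 6 | 1·6 = 6
gcd(6,6,1) = 1

Coefficients: [6, 6, 1]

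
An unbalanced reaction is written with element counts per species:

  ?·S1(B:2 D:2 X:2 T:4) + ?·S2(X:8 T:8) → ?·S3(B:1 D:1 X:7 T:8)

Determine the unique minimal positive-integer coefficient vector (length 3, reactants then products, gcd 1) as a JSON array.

Coefficients: [2, 3, 4]

B: 2·2+3·0 = 4 | 4·1 = 4
D: 2·2+3·0 = 4 | 4·1 = 4
X: 2·2+3·8 = 28 | 4·7 = 28
T: 2·4+3·8 = 32 | 4·8 = 32
gcd(2,3,4) = 1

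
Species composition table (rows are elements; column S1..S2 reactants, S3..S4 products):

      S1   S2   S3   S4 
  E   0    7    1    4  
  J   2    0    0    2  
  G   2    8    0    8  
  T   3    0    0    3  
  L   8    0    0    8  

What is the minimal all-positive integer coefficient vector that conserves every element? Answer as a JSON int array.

E: 4·0+3·7 = 21 | 5·1+4·4 = 21
J: 4·2+3·0 = 8 | 5·0+4·2 = 8
G: 4·2+3·8 = 32 | 5·0+4·8 = 32
T: 4·3+3·0 = 12 | 5·0+4·3 = 12
L: 4·8+3·0 = 32 | 5·0+4·8 = 32
gcd(4,3,5,4) = 1

Coefficients: [4, 3, 5, 4]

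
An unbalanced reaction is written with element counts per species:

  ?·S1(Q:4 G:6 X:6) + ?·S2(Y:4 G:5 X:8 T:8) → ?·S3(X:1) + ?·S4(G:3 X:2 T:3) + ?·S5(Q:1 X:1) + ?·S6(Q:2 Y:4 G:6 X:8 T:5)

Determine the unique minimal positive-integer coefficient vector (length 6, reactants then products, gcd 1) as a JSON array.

Coefficients: [2, 3, 4, 3, 2, 3]

Q: 2·4+3·0 = 8 | 4·0+3·0+2·1+3·2 = 8
Y: 2·0+3·4 = 12 | 4·0+3·0+2·0+3·4 = 12
G: 2·6+3·5 = 27 | 4·0+3·3+2·0+3·6 = 27
X: 2·6+3·8 = 36 | 4·1+3·2+2·1+3·8 = 36
T: 2·0+3·8 = 24 | 4·0+3·3+2·0+3·5 = 24
gcd(2,3,4,3,2,3) = 1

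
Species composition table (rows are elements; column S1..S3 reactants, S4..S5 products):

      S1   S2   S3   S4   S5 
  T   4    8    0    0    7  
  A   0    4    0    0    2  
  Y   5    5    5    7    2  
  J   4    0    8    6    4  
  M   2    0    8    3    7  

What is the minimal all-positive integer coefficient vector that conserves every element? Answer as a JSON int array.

T: 3·4+2·8+5·0 = 28 | 6·0+4·7 = 28
A: 3·0+2·4+5·0 = 8 | 6·0+4·2 = 8
Y: 3·5+2·5+5·5 = 50 | 6·7+4·2 = 50
J: 3·4+2·0+5·8 = 52 | 6·6+4·4 = 52
M: 3·2+2·0+5·8 = 46 | 6·3+4·7 = 46
gcd(3,2,5,6,4) = 1

Coefficients: [3, 2, 5, 6, 4]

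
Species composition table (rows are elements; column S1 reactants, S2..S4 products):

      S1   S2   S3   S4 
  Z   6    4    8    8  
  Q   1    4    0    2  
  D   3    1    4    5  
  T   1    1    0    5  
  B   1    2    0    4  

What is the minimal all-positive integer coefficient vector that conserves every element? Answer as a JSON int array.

Z: 6·6 = 36 | 1·4+3·8+1·8 = 36
Q: 6·1 = 6 | 1·4+3·0+1·2 = 6
D: 6·3 = 18 | 1·1+3·4+1·5 = 18
T: 6·1 = 6 | 1·1+3·0+1·5 = 6
B: 6·1 = 6 | 1·2+3·0+1·4 = 6
gcd(6,1,3,1) = 1

Coefficients: [6, 1, 3, 1]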